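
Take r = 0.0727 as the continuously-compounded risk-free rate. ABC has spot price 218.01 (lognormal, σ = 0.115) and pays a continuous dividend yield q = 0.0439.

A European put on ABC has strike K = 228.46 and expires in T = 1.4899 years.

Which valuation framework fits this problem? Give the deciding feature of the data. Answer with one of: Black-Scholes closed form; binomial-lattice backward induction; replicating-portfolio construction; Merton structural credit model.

Key observation: with ABC following a GBM at constant σ and r, the European put struck at 228.46 prices in closed form — nothing here needs a stepwise model or a balance sheet.

framework: Black-Scholes closed form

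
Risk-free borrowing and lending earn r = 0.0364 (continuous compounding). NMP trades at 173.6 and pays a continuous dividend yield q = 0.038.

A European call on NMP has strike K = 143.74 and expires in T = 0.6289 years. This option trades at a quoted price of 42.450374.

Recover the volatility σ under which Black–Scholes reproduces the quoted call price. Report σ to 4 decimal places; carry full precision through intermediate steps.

sigma = 0.5221

At σ = 0.5221 the Black–Scholes value reproduces the quote:
σ√T = 0.5221·√0.6289 = 0.414042
d₁ = (ln(S/K) + (r−q+σ²/2)T) / (σ√T) = (ln(173.6/143.74) + (0.0364−0.038+0.5221²/2)·0.6289) / 0.414042 = (0.188748 + 0.084709) / 0.414042 = 0.660457
d₂ = d₁ − σ√T = 0.660457 − 0.414042 = 0.246415
e^{−rT} = 0.977368
e^{−qT} = 0.976385
N(d₁) = 0.745520,  N(d₂) = 0.597319
V = S·e^{−qT}·N(d₁) − K·e^{−rT}·N(d₂) = 126.365911 − 83.915537 = 42.450374 (the observed quote) — the price is monotone increasing in volatility, hence this σ is the only solution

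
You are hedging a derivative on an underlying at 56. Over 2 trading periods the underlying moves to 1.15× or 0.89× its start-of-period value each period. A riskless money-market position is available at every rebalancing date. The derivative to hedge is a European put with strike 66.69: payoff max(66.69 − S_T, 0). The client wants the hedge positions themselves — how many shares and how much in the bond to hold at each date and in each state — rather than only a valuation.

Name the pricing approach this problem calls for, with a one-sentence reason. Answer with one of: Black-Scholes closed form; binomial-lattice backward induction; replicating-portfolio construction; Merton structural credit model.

framework: replicating-portfolio construction

Key observation: a price alone would not answer the question — the per-node share/bond construction on the spot-56, 1.15/0.89 tree is required, and only the replicating-portfolio method yields it.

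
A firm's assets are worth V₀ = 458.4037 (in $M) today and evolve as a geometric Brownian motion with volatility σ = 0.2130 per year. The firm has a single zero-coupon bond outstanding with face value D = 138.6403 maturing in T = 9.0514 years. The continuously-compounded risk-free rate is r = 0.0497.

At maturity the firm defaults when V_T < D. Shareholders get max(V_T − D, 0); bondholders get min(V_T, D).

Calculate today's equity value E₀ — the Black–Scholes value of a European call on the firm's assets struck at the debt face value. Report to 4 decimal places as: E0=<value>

Apply the equity-as-call identities (strike 138.6403, horizon 9.0514 years):
d₁ = [ln(V₀/D) + (r + σ²/2)T] / (σ√T)
   = [ln(458.4037/138.6403) + (0.0497 + 0.5·0.2130²)·9.0514] / (0.2130·√9.0514)
   = [1.195867 + 0.655181] / 0.640822 = 2.888553
d₂ = d₁ − σ√T = 2.888553 − 0.640822 = 2.247731
N(d₁) = 0.998065,  N(d₂) = 0.987703,  e^(−rT) = 0.637721
E₀ = V₀·N(d₁) − D·e^(−rT)·N(d₂)
   = 458.4037·0.998065 − 138.6403·0.637721·0.987703 = 370.190027

E0=370.1900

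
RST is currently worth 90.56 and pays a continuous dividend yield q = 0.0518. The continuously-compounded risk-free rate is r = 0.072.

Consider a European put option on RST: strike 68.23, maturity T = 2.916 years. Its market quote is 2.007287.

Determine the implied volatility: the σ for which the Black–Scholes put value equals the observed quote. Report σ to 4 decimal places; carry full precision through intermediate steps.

sigma = 0.2060

At σ = 0.2060 the Black–Scholes value reproduces the quote:
σ√T = 0.206·√2.916 = 0.351772
d₁ = (ln(S/K) + (r−q+σ²/2)T) / (σ√T) = (ln(90.56/68.23) + (0.072−0.0518+0.206²/2)·2.916) / 0.351772 = (0.283128 + 0.120775) / 0.351772 = 1.148197
d₂ = d₁ − σ√T = 1.148197 − 0.351772 = 0.796425
e^{−rT} = 0.810623
e^{−qT} = 0.859806
N(−d₁) = 0.125444,  N(−d₂) = 0.212893
V = K·e^{−rT}·N(−d₂) − S·e^{−qT}·N(−d₁) = 11.774836 − 9.767549 = 2.007287 (equal to the quote); since ∂V/∂σ > 0 for all σ, the implied volatility is unique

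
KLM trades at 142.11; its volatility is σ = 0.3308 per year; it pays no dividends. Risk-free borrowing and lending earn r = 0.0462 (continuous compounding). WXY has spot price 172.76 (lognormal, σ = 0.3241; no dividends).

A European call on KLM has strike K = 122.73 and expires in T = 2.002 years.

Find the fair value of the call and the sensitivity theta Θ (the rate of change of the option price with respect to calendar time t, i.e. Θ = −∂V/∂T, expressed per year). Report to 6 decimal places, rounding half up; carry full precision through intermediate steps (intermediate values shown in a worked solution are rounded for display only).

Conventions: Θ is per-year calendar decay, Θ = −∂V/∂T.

price = 41.540181
Θ = -8.170014

σ√T = 0.3308·√2.002 = 0.468056
d₁ = (ln(S/K) + (r+σ²/2)T) / (σ√T) = (ln(142.11/122.73) + (0.0462+0.3308²/2)·2.002) / 0.468056 = (0.146615 + 0.202030) / 0.468056 = 0.744879
d₂ = d₁ − σ√T = 0.744879 − 0.468056 = 0.276824
e^{−rT} = 0.911656
N(d₁) = 0.771828,  N(d₂) = 0.609042
Call price V = S·N(d₁) − K·e^{−rT}·N(d₂) = 109.684433 − 68.144252 = 41.540181
φ(d₁) = (1/√(2π))·e^{−d₁²/2} = 0.302292
Θ = −S·φ(d₁)·σ/(2√T) − r·K·e^{−rT}·N(d₂) = −5.021749 − 3.148264 = -8.170014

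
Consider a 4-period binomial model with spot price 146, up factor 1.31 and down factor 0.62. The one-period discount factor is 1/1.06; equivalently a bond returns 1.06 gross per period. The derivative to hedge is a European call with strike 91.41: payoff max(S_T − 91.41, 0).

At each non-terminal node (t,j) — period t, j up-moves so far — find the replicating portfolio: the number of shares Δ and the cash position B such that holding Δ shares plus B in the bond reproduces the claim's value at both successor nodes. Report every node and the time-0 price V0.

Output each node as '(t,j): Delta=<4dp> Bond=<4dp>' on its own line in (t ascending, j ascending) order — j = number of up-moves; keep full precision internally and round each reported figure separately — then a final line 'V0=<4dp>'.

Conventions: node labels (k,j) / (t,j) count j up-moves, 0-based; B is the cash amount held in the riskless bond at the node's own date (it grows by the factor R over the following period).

(0,0): Delta=0.8946 Bond=-51.6541
(1,0): Delta=0.6533 Bond=-32.9180
(1,1): Delta=0.9594 Bond=-67.1598
(2,0): Delta=0.0761 Bond=-2.4996
(2,1): Delta=0.8086 Bond=-53.2985
(2,2): Delta=1.0000 Bond=-81.3546
(3,0): Delta=0.0000 Bond=0.0000
(3,1): Delta=0.0966 Bond=-4.1551
(3,2): Delta=1.0000 Bond=-86.2358
(3,3): Delta=1.0000 Bond=-86.2358
V0=78.9519

Arbitrage-free pricing uses the up-move probability p* = (R−d)/(u−d) = 0.6377, discounting each step at R = 1.06.
At maturity the claim pays: V(4,0)=0.0000, V(4,1)=0.0000, V(4,2)=4.9017, V(4,3)=112.0872, V(4,4)=338.5599
(3,0): S=34.7959. Δ = (V_up−V_dn)/(S_up−S_dn) = (0.0000−0.0000)/(45.5826−21.5735) = 0.0000. V = [p*·0.0000 + (1−p*)·0.0000]/1.06 = 0.0000. B = V − Δ·S = 0.0000.
(3,1): S=73.5203. Δ = (V_up−V_dn)/(S_up−S_dn) = (4.9017−0.0000)/(96.3117−45.5826) = 0.0966. V = [p*·4.9017 + (1−p*)·0.0000]/1.06 = 2.9488. B = V − Δ·S = -4.1551.
(3,2): S=155.3414. Δ = (V_up−V_dn)/(S_up−S_dn) = (112.0872−4.9017)/(203.4972−96.3117) = 1.0000. V = [p*·112.0872 + (1−p*)·4.9017]/1.06 = 69.1055. B = V − Δ·S = -86.2358.
(3,3): S=328.2213. Δ = (V_up−V_dn)/(S_up−S_dn) = (338.5599−112.0872)/(429.9699−203.4972) = 1.0000. V = [p*·338.5599 + (1−p*)·112.0872]/1.06 = 241.9854. B = V − Δ·S = -86.2358.
(2,0): S=56.1224. Δ = (V_up−V_dn)/(S_up−S_dn) = (2.9488−0.0000)/(73.5203−34.7959) = 0.0761. V = [p*·2.9488 + (1−p*)·0.0000]/1.06 = 1.7739. B = V − Δ·S = -2.4996.
(2,1): S=118.5812. Δ = (V_up−V_dn)/(S_up−S_dn) = (69.1055−2.9488)/(155.3414−73.5203) = 0.8086. V = [p*·69.1055 + (1−p*)·2.9488]/1.06 = 42.5808. B = V − Δ·S = -53.2985.
(2,2): S=250.5506. Δ = (V_up−V_dn)/(S_up−S_dn) = (241.9854−69.1055)/(328.2213−155.3414) = 1.0000. V = [p*·241.9854 + (1−p*)·69.1055]/1.06 = 169.1960. B = V − Δ·S = -81.3546.
(1,0): S=90.5200. Δ = (V_up−V_dn)/(S_up−S_dn) = (42.5808−1.7739)/(118.5812−56.1224) = 0.6533. V = [p*·42.5808 + (1−p*)·1.7739]/1.06 = 26.2224. B = V − Δ·S = -32.9180.
(1,1): S=191.2600. Δ = (V_up−V_dn)/(S_up−S_dn) = (169.1960−42.5808)/(250.5506−118.5812) = 0.9594. V = [p*·169.1960 + (1−p*)·42.5808]/1.06 = 116.3405. B = V − Δ·S = -67.1598.
(0,0): S=146.0000. Δ = (V_up−V_dn)/(S_up−S_dn) = (116.3405−26.2224)/(191.2600−90.5200) = 0.8946. V = [p*·116.3405 + (1−p*)·26.2224]/1.06 = 78.9519. B = V − Δ·S = -51.6541.
Sanity check at the root: Δ(0,0)·S0 + B(0,0) reproduces V0 = 78.9519.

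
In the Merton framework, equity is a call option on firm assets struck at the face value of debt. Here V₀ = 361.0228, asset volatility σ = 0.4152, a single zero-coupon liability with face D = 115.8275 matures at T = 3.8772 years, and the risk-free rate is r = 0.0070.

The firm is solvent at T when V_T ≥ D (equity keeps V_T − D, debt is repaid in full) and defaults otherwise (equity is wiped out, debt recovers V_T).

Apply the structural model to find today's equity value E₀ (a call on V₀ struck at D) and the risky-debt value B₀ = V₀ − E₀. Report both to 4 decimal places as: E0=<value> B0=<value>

Apply the equity-as-call identities (strike 115.8275, horizon 3.8772 years):
d₁ = [ln(V₀/D) + (r + σ²/2)T] / (σ√T)
   = [ln(361.0228/115.8275) + (0.0070 + 0.5·0.4152²)·3.8772] / (0.4152·√3.8772)
   = [1.136839 + 0.361338] / 0.817554 = 1.832511
d₂ = d₁ − σ√T = 1.832511 − 0.817554 = 1.014957
N(d₁) = 0.966562,  N(d₂) = 0.844937,  e^(−rT) = 0.973225
E₀ = V₀·N(d₁) − D·e^(−rT)·N(d₂)
   = 361.0228·0.966562 − 115.8275·0.973225·0.844937 = 253.704547
B₀ = V₀ − E₀ = 361.0228 − 253.704547 = 107.318253

E0=253.7045 B0=107.3183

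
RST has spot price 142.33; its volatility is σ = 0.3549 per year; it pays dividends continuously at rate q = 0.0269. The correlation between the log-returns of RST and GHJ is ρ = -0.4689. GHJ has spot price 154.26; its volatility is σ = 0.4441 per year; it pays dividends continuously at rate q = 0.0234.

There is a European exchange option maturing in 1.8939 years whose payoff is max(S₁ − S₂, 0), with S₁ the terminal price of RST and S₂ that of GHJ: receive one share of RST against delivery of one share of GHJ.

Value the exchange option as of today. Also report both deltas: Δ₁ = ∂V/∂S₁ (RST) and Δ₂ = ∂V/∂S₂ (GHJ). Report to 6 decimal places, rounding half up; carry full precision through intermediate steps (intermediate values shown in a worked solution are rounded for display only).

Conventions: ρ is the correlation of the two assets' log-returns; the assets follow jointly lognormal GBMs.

σ_eff = √(σ₁² + σ₂² − 2ρσ₁σ₂) = √(0.3549² + 0.4441² − 2·-0.4689·0.3549·0.4441) = 0.686285
d₁ = (ln(S₁/S₂) + (q₂ − q₁ + σ_eff²/2)T) / (σ_eff√T) = (ln(142.33/154.26) + (0.0234 − 0.0269 + 0.235493)·1.8939) / 0.944458 = 0.379986
d₂ = d₁ − σ_eff√T = 0.379986 − 0.944458 = -0.564472
N(d₁) = 0.648022,  N(d₂) = 0.286216
V = S₁·e^{−q₁T}·N(d₁) − S₂·e^{−q₂T}·N(d₂) = 87.651776 − 42.237778 = 45.413998
Key observation: no risk-free rate is needed — with the second asset as numeraire the exchange option is a call on the ratio S₁/S₂, and r cancels out of the value.
Δ₁ = e^{−q₁T}·N(d₁) = 0.615835;  Δ₂ = −e^{−q₂T}·N(d₂) = -0.273809

exchange price = 45.413998
Δ1 = 0.615835
Δ2 = -0.273809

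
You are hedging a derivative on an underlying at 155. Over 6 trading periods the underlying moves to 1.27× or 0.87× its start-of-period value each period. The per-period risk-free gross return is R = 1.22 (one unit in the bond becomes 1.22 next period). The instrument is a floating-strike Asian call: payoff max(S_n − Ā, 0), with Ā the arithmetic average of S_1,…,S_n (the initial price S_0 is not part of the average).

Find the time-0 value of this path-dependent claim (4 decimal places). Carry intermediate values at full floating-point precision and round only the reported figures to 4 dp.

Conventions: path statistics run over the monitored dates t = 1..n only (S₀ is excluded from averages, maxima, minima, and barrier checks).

No-arbitrage gives p* = (R−d)/(u−d) = 0.8750: enumerate every path, weight its payoff by its p*-probability, and discount by R^6.
Enumerate all 2^6 = 64 price paths (U = up ×1.27, D = down ×0.87); each path with k up-moves has probability p*^k·(1−p*)^(6−k).
DDDDDD: Ā=97.9173, payoff=0.0000, prob=0.000004
UDDDDD: Ā=142.9368, payoff=0.0000, prob=0.000027
DUDDDD: Ā=132.6034, payoff=0.0000, prob=0.000027
UUDDDD: Ā=193.5705, payoff=0.0000, prob=0.000187
DDUDDD: Ā=123.6134, payoff=0.0000, prob=0.000027
UDUDDD: Ā=180.4472, payoff=0.0000, prob=0.000187
DUUDDD: Ā=170.1139, payoff=0.0000, prob=0.000187
UUUDDD: Ā=248.3271, payoff=0.0000, prob=0.001308
DDDUDD: Ā=115.7921, payoff=0.0000, prob=0.000027
UDDUDD: Ā=169.0299, payoff=0.0000, prob=0.000187
DUDUDD: Ā=158.6966, payoff=0.0000, prob=0.000187
UUDUDD: Ā=231.6605, payoff=0.0000, prob=0.001308
DDUUDD: Ā=149.7066, payoff=0.0000, prob=0.000187
UDUUDD: Ā=218.5372, payoff=0.0000, prob=0.001308
DUUUDD: Ā=208.2038, payoff=0.8704, prob=0.001308
UUUUDD: Ā=303.9297, payoff=1.2706, prob=0.009159
DDDDUD: Ā=108.9876, payoff=0.0000, prob=0.000027
UDDDUD: Ā=159.0969, payoff=0.0000, prob=0.000187
DUDDUD: Ā=148.7635, payoff=0.0000, prob=0.000187
UUDDUD: Ā=217.1605, payoff=0.0000, prob=0.001308
DDUDUD: Ā=139.7735, payoff=3.4506, prob=0.000187
UDUDUD: Ā=204.0372, payoff=5.0371, prob=0.001308
DUUDUD: Ā=193.7039, payoff=15.3704, prob=0.001308
UUUDUD: Ā=282.7631, payoff=22.4373, prob=0.009159
DDDUUD: Ā=131.9522, payoff=11.2719, prob=0.000187
UDDUUD: Ā=192.6199, payoff=16.4544, prob=0.001308
DUDUUD: Ā=182.2866, payoff=26.7877, prob=0.001308
UUDUUD: Ā=266.0965, payoff=39.1039, prob=0.009159
DDUUUD: Ā=173.2966, payoff=35.7777, prob=0.001308
UDUUUD: Ā=252.9732, payoff=52.2272, prob=0.009159
DUUUUD: Ā=242.6398, payoff=62.5606, prob=0.009159
UUUUUD: Ā=354.1984, payoff=91.3240, prob=0.064114
DDDDDU: Ā=103.0677, payoff=0.0000, prob=0.000027
UDDDDU: Ā=150.4551, payoff=0.0000, prob=0.000187
DUDDDU: Ā=140.1218, payoff=3.1024, prob=0.000187
UUDDDU: Ā=204.5456, payoff=4.5287, prob=0.001308
DDUDDU: Ā=131.1318, payoff=12.0924, prob=0.000187
UDUDDU: Ā=191.4222, payoff=17.6521, prob=0.001308
DUUDDU: Ā=181.0889, payoff=27.9854, prob=0.001308
UUUDDU: Ā=264.3482, payoff=40.8522, prob=0.009159
DDDUDU: Ā=123.3105, payoff=19.9137, prob=0.000187
UDDUDU: Ā=180.0049, payoff=29.0694, prob=0.001308
DUDUDU: Ā=169.6716, payoff=39.4027, prob=0.001308
UUDUDU: Ā=247.6815, payoff=57.5189, prob=0.009159
DDUUDU: Ā=160.6816, payoff=48.3927, prob=0.001308
UDUUDU: Ā=234.5582, payoff=70.6422, prob=0.009159
DUUUDU: Ā=224.2249, payoff=80.9755, prob=0.009159
UUUUDU: Ā=327.3168, payoff=118.2057, prob=0.064114
DDDDUU: Ā=116.5059, payoff=26.7182, prob=0.000187
UDDDUU: Ā=170.0719, payoff=39.0024, prob=0.001308
DUDDUU: Ā=159.7385, payoff=49.3357, prob=0.001308
UUDDUU: Ā=233.1816, payoff=72.0188, prob=0.009159
DDUDUU: Ā=150.7485, payoff=58.3257, prob=0.001308
UDUDUU: Ā=220.0582, payoff=85.1422, prob=0.009159
DUUDUU: Ā=209.7249, payoff=95.4755, prob=0.009159
UUUDUU: Ā=306.1501, payoff=139.3723, prob=0.064114
DDDUUU: Ā=142.9272, payoff=66.1470, prob=0.001308
UDDUUU: Ā=208.6409, payoff=96.5595, prob=0.009159
DUDUUU: Ā=198.3076, payoff=106.8928, prob=0.009159
UUDUUU: Ā=289.4835, payoff=156.0389, prob=0.064114
DDUUUU: Ā=189.3176, payoff=115.8828, prob=0.009159
UDUUUU: Ā=276.3602, payoff=169.1622, prob=0.064114
DUUUUU: Ā=266.0268, payoff=179.4956, prob=0.064114
UUUUUU: Ā=388.3380, payoff=262.0223, prob=0.448795
Price = Σ prob·payoff / R^6 = 182.119279 / 3.297304 = 55.2328

price = 55.2328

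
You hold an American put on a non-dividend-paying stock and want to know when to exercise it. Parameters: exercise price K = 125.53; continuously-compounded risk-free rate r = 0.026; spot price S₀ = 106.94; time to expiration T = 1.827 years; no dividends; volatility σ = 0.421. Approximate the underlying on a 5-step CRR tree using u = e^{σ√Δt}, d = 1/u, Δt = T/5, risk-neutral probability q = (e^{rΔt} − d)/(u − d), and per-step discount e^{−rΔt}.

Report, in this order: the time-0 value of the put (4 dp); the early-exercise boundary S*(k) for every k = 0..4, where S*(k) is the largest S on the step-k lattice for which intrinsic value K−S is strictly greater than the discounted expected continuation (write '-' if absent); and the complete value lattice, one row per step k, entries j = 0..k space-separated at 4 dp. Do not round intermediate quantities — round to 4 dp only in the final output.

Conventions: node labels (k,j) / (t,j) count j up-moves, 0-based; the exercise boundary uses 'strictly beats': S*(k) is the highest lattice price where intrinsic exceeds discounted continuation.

price = 33.3176
boundary = - - 64.2829 49.8394 64.2829
tree:
33.3176
46.1359 18.6792
61.2471 29.0228 6.6950
75.6906 43.4178 12.4079 0.0000
86.8888 61.2471 22.9956 0.0000 0.0000
95.5710 75.6906 42.6179 0.0000 0.0000 0.0000

Δt=0.36540  u=1.28980  d=0.77531  q=0.45527  discount=0.99054
step 5 (expiry): payoffs max(K−S,0) = 95.5710 75.6906 42.6179 0.0000 0.0000 0.0000
step 4: (k=4,j=0): S=38.6412, K−S=86.8888, hold=85.7019 ⇒ V=86.8888 exercise | (k=4,j=1): S=64.2829, K−S=61.2471, hold=60.0602 ⇒ V=61.2471 exercise | (k=4,j=2): S=106.9400, K−S=18.5900, hold=22.9956 ⇒ V=22.9956 continue | (k=4,j=3): S=177.9038, K−S=0.0000, hold=0.0000 ⇒ V=0.0000 continue | (k=4,j=4): S=295.9581, K−S=0.0000, hold=0.0000 ⇒ V=0.0000 continue  boundary S*=64.2829
step 3: (k=3,j=0): S=49.8394, K−S=75.6906, hold=74.5037 ⇒ V=75.6906 exercise | (k=3,j=1): S=82.9121, K−S=42.6179, hold=43.4178 ⇒ V=43.4178 continue | (k=3,j=2): S=137.9313, K−S=0.0000, hold=12.4079 ⇒ V=12.4079 continue | (k=3,j=3): S=229.4604, K−S=0.0000, hold=0.0000 ⇒ V=0.0000 continue  boundary S*=49.8394
step 2: (k=2,j=0): S=64.2829, K−S=61.2471, hold=60.4209 ⇒ V=61.2471 exercise | (k=2,j=1): S=106.9400, K−S=18.5900, hold=29.0228 ⇒ V=29.0228 continue | (k=2,j=2): S=177.9038, K−S=0.0000, hold=6.6950 ⇒ V=6.6950 continue  boundary S*=64.2829
step 1: (k=1,j=0): S=82.9121, K−S=42.6179, hold=46.1359 ⇒ V=46.1359 continue | (k=1,j=1): S=137.9313, K−S=0.0000, hold=18.6792 ⇒ V=18.6792 continue  boundary S*=-
step 0: (k=0,j=0): S=106.9400, K−S=18.5900, hold=33.3176 ⇒ V=33.3176 continue  boundary S*=-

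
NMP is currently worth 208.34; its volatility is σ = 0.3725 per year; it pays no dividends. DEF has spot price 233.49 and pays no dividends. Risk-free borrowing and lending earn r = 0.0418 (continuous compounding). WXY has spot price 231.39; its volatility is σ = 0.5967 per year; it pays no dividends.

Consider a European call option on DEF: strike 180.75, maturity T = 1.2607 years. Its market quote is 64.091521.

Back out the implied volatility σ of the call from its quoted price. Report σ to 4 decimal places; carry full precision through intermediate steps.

sigma = 0.2094

At σ = 0.2094 the Black–Scholes value reproduces the quote:
σ√T = 0.2094·√1.2607 = 0.235116
d₁ = (ln(S/K) + (r+σ²/2)T) / (σ√T) = (ln(233.49/180.75) + (0.0418+0.2094²/2)·1.2607) / 0.235116 = (0.256024 + 0.080337) / 0.235116 = 1.430618
d₂ = d₁ − σ√T = 1.430618 − 0.235116 = 1.195502
e^{−rT} = 0.948667
N(d₁) = 0.923730,  N(d₂) = 0.884054
V = S·N(d₁) − K·e^{−rT}·N(d₂) = 215.681749 − 151.590228 = 64.091521 (equal to the quote); since ∂V/∂σ > 0 for all σ, the implied volatility is unique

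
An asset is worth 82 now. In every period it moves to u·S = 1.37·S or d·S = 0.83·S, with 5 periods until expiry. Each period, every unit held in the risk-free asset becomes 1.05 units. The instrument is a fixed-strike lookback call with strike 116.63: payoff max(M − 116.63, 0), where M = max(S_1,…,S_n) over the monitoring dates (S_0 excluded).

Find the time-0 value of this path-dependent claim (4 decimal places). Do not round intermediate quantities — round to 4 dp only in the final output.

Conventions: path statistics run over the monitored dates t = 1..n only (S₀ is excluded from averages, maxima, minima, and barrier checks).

Risk-neutral up-probability p* = (R−d)/(u−d) = (1.05−0.83)/(1.37−0.83) = 0.4074; the claim prices as the p*-weighted sum of path payoffs discounted by R^5.
Enumerate all 2^5 = 32 price paths (U = up ×1.37, D = down ×0.83); each path with k up-moves has probability p*^k·(1−p*)^(5−k).
DDDDD: M=68.0600, payoff=0.0000, prob=0.073077
UDDDD: M=112.3400, payoff=0.0000, prob=0.050240
DUDDD: M=93.2422, payoff=0.0000, prob=0.050240
UUDDD: M=153.9058, payoff=37.2758, prob=0.034540
DDUDD: M=77.3910, payoff=0.0000, prob=0.050240
UDUDD: M=127.7418, payoff=11.1118, prob=0.034540
DUUDD: M=127.7418, payoff=11.1118, prob=0.034540
UUUDD: M=210.8509, payoff=94.2209, prob=0.023746
DDDUD: M=68.0600, payoff=0.0000, prob=0.050240
UDDUD: M=112.3400, payoff=0.0000, prob=0.034540
DUDUD: M=106.0257, payoff=0.0000, prob=0.034540
UUDUD: M=175.0063, payoff=58.3763, prob=0.023746
DDUUD: M=106.0257, payoff=0.0000, prob=0.034540
UDUUD: M=175.0063, payoff=58.3763, prob=0.023746
DUUUD: M=175.0063, payoff=58.3763, prob=0.023746
UUUUD: M=288.8658, payoff=172.2358, prob=0.016326
DDDDU: M=68.0600, payoff=0.0000, prob=0.050240
UDDDU: M=112.3400, payoff=0.0000, prob=0.034540
DUDDU: M=93.2422, payoff=0.0000, prob=0.034540
UUDDU: M=153.9058, payoff=37.2758, prob=0.023746
DDUDU: M=88.0013, payoff=0.0000, prob=0.034540
UDUDU: M=145.2552, payoff=28.6252, prob=0.023746
DUUDU: M=145.2552, payoff=28.6252, prob=0.023746
UUUDU: M=239.7586, payoff=123.1286, prob=0.016326
DDDUU: M=88.0013, payoff=0.0000, prob=0.034540
UDDUU: M=145.2552, payoff=28.6252, prob=0.023746
DUDUU: M=145.2552, payoff=28.6252, prob=0.023746
UUDUU: M=239.7586, payoff=123.1286, prob=0.016326
DDUUU: M=145.2552, payoff=28.6252, prob=0.023746
UDUUU: M=239.7586, payoff=123.1286, prob=0.016326
DUUUU: M=239.7586, payoff=123.1286, prob=0.016326
UUUUU: M=395.7461, payoff=279.1161, prob=0.011224
Price = Σ prob·payoff / R^5 = 26.720441 / 1.276282 = 20.9362

price = 20.9362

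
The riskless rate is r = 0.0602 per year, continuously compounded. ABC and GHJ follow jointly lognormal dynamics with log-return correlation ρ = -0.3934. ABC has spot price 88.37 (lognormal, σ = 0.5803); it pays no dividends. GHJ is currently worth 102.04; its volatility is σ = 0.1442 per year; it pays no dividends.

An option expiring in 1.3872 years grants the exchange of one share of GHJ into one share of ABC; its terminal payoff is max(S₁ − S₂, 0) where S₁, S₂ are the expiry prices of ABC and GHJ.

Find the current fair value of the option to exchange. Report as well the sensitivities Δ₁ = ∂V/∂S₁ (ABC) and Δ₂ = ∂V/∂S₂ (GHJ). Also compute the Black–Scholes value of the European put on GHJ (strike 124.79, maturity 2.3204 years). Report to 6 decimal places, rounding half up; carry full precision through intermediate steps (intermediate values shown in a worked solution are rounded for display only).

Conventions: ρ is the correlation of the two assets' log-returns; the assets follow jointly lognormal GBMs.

σ_eff = √(σ₁² + σ₂² − 2ρσ₁σ₂) = √(0.5803² + 0.1442² − 2·-0.3934·0.5803·0.1442) = 0.650677
d₁ = (ln(S₁/S₂) + (q₂ − q₁ + σ_eff²/2)T) / (σ_eff√T) = (ln(88.37/102.04) + (0.0 − 0.0 + 0.211690)·1.3872) / 0.766364 = 0.195500
d₂ = d₁ − σ_eff√T = 0.195500 − 0.766364 = -0.570863
N(d₁) = 0.577499,  N(d₂) = 0.284046
V = S₁·e^{−q₁T}·N(d₁) − S₂·e^{−q₂T}·N(d₂) = 51.033620 − 28.984064 = 22.049556
Δ₁ = e^{−q₁T}·N(d₁) = 0.577499;  Δ₂ = −e^{−q₂T}·N(d₂) = -0.284046
[vanilla: GHJ put K=124.79]
σ√T = 0.1442·√2.3204 = 0.219658
d₁ = (ln(S/K) + (r+σ²/2)T) / (σ√T) = (ln(102.04/124.79) + (0.0602+0.1442²/2)·2.3204) / 0.219658 = (-0.201267 + 0.163813) / 0.219658 = -0.170513
d₂ = d₁ − σ√T = -0.170513 − 0.219658 = -0.390171
e^{−rT} = 0.869629
N(−d₁) = 0.567697,  N(−d₂) = 0.651795
price = K·e^{−rT}·N(−d₂) − S·N(−d₁) = 70.733481 − 57.927776 = 12.805705

exchange price = 22.049556
Δ1 = 0.577499
Δ2 = -0.284046
price(GHJ put K=124.79) = 12.805705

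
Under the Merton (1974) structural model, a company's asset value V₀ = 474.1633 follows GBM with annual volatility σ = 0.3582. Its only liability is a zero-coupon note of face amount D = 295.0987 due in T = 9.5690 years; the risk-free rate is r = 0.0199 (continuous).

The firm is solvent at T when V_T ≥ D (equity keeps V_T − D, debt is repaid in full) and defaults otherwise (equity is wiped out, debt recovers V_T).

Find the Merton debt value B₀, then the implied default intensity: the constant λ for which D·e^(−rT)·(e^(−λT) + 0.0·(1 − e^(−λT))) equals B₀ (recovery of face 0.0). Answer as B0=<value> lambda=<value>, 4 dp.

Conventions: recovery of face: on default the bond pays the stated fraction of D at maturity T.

B0=185.3507 lambda=0.0287

Equity is a call on the firm's assets struck at D = 295.0987:
d₁ = [ln(V₀/D) + (r + σ²/2)T] / (σ√T)
   = [ln(474.1633/295.0987) + (0.0199 + 0.5·0.3582²)·9.5690] / (0.3582·√9.5690)
   = [0.474242 + 0.804309] / 1.108049 = 1.153876
d₂ = d₁ − σ√T = 1.153876 − 1.108049 = 0.045827
N(d₁) = 0.875725,  N(d₂) = 0.518276,  e^(−rT) = 0.826609
E₀ = V₀·N(d₁) − D·e^(−rT)·N(d₂)
   = 474.1633·0.875725 − 295.0987·0.826609·0.518276 = 288.812650
B₀ = V₀ − E₀ = 474.1633 − 288.812650 = 185.350650
e^(−λT) = (B₀·e^(rT)/D − 0)/(1 − 0) = (185.3507·1.209761/295.0987 − 0)/1 = 0.75984784
λ = −ln(0.75984784)/9.5690 = 0.028701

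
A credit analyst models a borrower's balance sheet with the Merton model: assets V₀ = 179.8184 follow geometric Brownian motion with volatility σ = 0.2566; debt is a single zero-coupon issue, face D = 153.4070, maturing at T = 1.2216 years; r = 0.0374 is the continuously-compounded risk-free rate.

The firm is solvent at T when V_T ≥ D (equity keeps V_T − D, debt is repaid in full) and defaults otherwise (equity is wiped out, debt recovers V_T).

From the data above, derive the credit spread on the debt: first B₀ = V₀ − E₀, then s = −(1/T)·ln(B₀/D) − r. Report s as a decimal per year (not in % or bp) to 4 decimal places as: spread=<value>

Equity is a call on the firm's assets struck at D = 153.4070:
d₁ = [ln(V₀/D) + (r + σ²/2)T] / (σ√T)
   = [ln(179.8184/153.4070) + (0.0374 + 0.5·0.2566²)·1.2216] / (0.2566·√1.2216)
   = [0.158853 + 0.085905] / 0.283610 = 0.863010
d₂ = d₁ − σ√T = 0.863010 − 0.283610 = 0.579400
N(d₁) = 0.805934,  N(d₂) = 0.718840,  e^(−rT) = 0.955340
E₀ = V₀·N(d₁) − D·e^(−rT)·N(d₂)
   = 179.8184·0.805934 − 153.4070·0.955340·0.718840 = 39.571485
B₀ = V₀ − E₀ = 179.8184 − 39.571485 = 140.246915
spread = −(1/T)·ln(B₀/D) − r = −(1/1.2216)·ln(140.246915/153.4070) − 0.0374 = 0.03602008

spread=0.0360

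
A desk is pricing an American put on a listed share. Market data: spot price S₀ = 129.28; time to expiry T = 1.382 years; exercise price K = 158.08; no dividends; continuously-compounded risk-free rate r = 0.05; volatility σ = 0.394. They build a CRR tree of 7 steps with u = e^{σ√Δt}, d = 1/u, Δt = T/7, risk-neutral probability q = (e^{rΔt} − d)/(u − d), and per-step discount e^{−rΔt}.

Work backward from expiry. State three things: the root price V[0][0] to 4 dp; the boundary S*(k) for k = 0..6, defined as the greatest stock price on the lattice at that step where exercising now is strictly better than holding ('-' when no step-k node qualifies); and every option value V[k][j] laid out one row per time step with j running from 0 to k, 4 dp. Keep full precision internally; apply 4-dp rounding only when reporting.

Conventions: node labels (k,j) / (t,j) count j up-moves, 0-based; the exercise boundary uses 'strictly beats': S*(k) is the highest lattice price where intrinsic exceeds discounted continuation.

price = 37.7904
boundary = - - 91.0901 76.4612 91.0901 108.5179 129.2800
tree:
37.7904
51.2189 24.2784
66.9899 35.4897 12.8484
81.6188 49.9413 20.8421 4.6075
93.8983 66.9899 32.8268 8.5190 0.5406
104.2058 81.6188 49.5621 15.6952 1.0591 0.0000
112.8579 93.8983 66.9899 28.8000 2.0751 0.0000 0.0000
120.1205 104.2058 81.6188 49.5621 4.0656 0.0000 0.0000 0.0000

params: Δt=0.19743 u=1.19132 d=0.83940 q=0.48453 e^(-rΔt)=0.99018
t_7 payoffs: 120.1205 104.2058 81.6188 49.5621 4.0656 0.0000 0.0000 0.0000
t_6: node(6,0) S=45.2221 payoff=112.8579 vs cont=111.3051 → 112.8579 [stop]  node(6,1) S=64.1817 payoff=93.8983 vs cont=92.3455 → 93.8983 [stop]  node(6,2) S=91.0901 payoff=66.9899 vs cont=65.4371 → 66.9899 [stop]  node(6,3) S=129.2800 payoff=28.8000 vs cont=27.2472 → 28.8000 [stop]  node(6,4) S=183.4812 payoff=0.0000 vs cont=2.0751 → 2.0751 [wait]  node(6,5) S=260.4064 payoff=0.0000 vs cont=0.0000 → 0.0000 [wait]  node(6,6) S=369.5829 payoff=0.0000 vs cont=0.0000 → 0.0000 [wait]  ⇒ S*(6)=129.2800
t_5: node(5,0) S=53.8742 payoff=104.2058 vs cont=102.6530 → 104.2058 [stop]  node(5,1) S=76.4612 payoff=81.6188 vs cont=80.0660 → 81.6188 [stop]  node(5,2) S=108.5179 payoff=49.5621 vs cont=48.0093 → 49.5621 [stop]  node(5,3) S=154.0144 payoff=4.0656 vs cont=15.6952 → 15.6952 [wait]  node(5,4) S=218.5856 payoff=0.0000 vs cont=1.0591 → 1.0591 [wait]  node(5,5) S=310.2286 payoff=0.0000 vs cont=0.0000 → 0.0000 [wait]  ⇒ S*(5)=108.5179
t_4: node(4,0) S=64.1817 payoff=93.8983 vs cont=92.3455 → 93.8983 [stop]  node(4,1) S=91.0901 payoff=66.9899 vs cont=65.4371 → 66.9899 [stop]  node(4,2) S=129.2800 payoff=28.8000 vs cont=32.8268 → 32.8268 [wait]  node(4,3) S=183.4812 payoff=0.0000 vs cont=8.5190 → 8.5190 [wait]  node(4,4) S=260.4064 payoff=0.0000 vs cont=0.5406 → 0.5406 [wait]  ⇒ S*(4)=91.0901
t_3: node(3,0) S=76.4612 payoff=81.6188 vs cont=80.0660 → 81.6188 [stop]  node(3,1) S=108.5179 payoff=49.5621 vs cont=49.9413 → 49.9413 [wait]  node(3,2) S=154.0144 payoff=4.0656 vs cont=20.8421 → 20.8421 [wait]  node(3,3) S=218.5856 payoff=0.0000 vs cont=4.6075 → 4.6075 [wait]  ⇒ S*(3)=76.4612
t_2: node(2,0) S=91.0901 payoff=66.9899 vs cont=65.6190 → 66.9899 [stop]  node(2,1) S=129.2800 payoff=28.8000 vs cont=35.4897 → 35.4897 [wait]  node(2,2) S=183.4812 payoff=0.0000 vs cont=12.8484 → 12.8484 [wait]  ⇒ S*(2)=91.0901
t_1: node(1,0) S=108.5179 payoff=49.5621 vs cont=51.2189 → 51.2189 [wait]  node(1,1) S=154.0144 payoff=4.0656 vs cont=24.2784 → 24.2784 [wait]  ⇒ S*(1)=-
t_0: node(0,0) S=129.2800 payoff=28.8000 vs cont=37.7904 → 37.7904 [wait]  ⇒ S*(0)=-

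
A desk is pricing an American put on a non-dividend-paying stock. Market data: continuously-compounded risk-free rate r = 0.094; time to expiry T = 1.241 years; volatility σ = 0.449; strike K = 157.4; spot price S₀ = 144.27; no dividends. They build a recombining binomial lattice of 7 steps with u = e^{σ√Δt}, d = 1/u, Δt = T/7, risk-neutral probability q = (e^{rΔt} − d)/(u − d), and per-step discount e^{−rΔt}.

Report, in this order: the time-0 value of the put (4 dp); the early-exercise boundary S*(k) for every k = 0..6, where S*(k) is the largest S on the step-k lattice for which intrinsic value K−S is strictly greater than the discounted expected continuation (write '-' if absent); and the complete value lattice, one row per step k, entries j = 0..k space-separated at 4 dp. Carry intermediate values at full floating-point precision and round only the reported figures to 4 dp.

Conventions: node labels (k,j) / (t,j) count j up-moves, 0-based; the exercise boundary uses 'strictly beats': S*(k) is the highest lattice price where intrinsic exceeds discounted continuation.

params: Δt=0.17729 u=1.20810 d=0.82774 q=0.49706 e^(-rΔt)=0.98347
t_7 payoffs: 118.9900 101.3400 75.5795 37.9816 0.0000 0.0000 0.0000 0.0000
t_6: node(6,0) S=46.4032 payoff=110.9968 vs cont=108.3954 → 110.9968 [stop]  node(6,1) S=67.7263 payoff=89.6737 vs cont=87.0723 → 89.6737 [stop]  node(6,2) S=98.8478 payoff=58.5522 vs cont=55.9509 → 58.5522 [stop]  node(6,3) S=144.2700 payoff=13.1300 vs cont=18.7868 → 18.7868 [wait]  node(6,4) S=210.5645 payoff=0.0000 vs cont=0.0000 → 0.0000 [wait]  node(6,5) S=307.3226 payoff=0.0000 vs cont=0.0000 → 0.0000 [wait]  node(6,6) S=448.5426 payoff=0.0000 vs cont=0.0000 → 0.0000 [wait]  ⇒ S*(6)=98.8478
t_5: node(5,0) S=56.0600 payoff=101.3400 vs cont=98.7387 → 101.3400 [stop]  node(5,1) S=81.8205 payoff=75.5795 vs cont=72.9782 → 75.5795 [stop]  node(5,2) S=119.4184 payoff=37.9816 vs cont=38.1455 → 38.1455 [wait]  node(5,3) S=174.2933 payoff=0.0000 vs cont=9.2925 → 9.2925 [wait]  node(5,4) S=254.3840 payoff=0.0000 vs cont=0.0000 → 0.0000 [wait]  node(5,5) S=371.2779 payoff=0.0000 vs cont=0.0000 → 0.0000 [wait]  ⇒ S*(5)=81.8205
t_4: node(4,0) S=67.7263 payoff=89.6737 vs cont=87.0723 → 89.6737 [stop]  node(4,1) S=98.8478 payoff=58.5522 vs cont=56.0311 → 58.5522 [stop]  node(4,2) S=144.2700 payoff=13.1300 vs cont=23.4105 → 23.4105 [wait]  node(4,3) S=210.5645 payoff=0.0000 vs cont=4.5964 → 4.5964 [wait]  node(4,4) S=307.3226 payoff=0.0000 vs cont=0.0000 → 0.0000 [wait]  ⇒ S*(4)=98.8478
t_3: node(3,0) S=81.8205 payoff=75.5795 vs cont=72.9782 → 75.5795 [stop]  node(3,1) S=119.4184 payoff=37.9816 vs cont=40.4058 → 40.4058 [wait]  node(3,2) S=174.2933 payoff=0.0000 vs cont=13.8265 → 13.8265 [wait]  node(3,3) S=254.3840 payoff=0.0000 vs cont=2.2735 → 2.2735 [wait]  ⇒ S*(3)=81.8205
t_2: node(2,0) S=98.8478 payoff=58.5522 vs cont=57.1360 → 58.5522 [stop]  node(2,1) S=144.2700 payoff=13.1300 vs cont=26.7449 → 26.7449 [wait]  node(2,2) S=210.5645 payoff=0.0000 vs cont=7.9504 → 7.9504 [wait]  ⇒ S*(2)=98.8478
t_1: node(1,0) S=119.4184 payoff=37.9816 vs cont=42.0358 → 42.0358 [wait]  node(1,1) S=174.2933 payoff=0.0000 vs cont=17.1153 → 17.1153 [wait]  ⇒ S*(1)=-
t_0: node(0,0) S=144.2700 payoff=13.1300 vs cont=29.1589 → 29.1589 [wait]  ⇒ S*(0)=-

price = 29.1589
boundary = - - 98.8478 81.8205 98.8478 81.8205 98.8478
tree:
29.1589
42.0358 17.1153
58.5522 26.7449 7.9504
75.5795 40.4058 13.8265 2.2735
89.6737 58.5522 23.4105 4.5964 0.0000
101.3400 75.5795 38.1455 9.2925 0.0000 0.0000
110.9968 89.6737 58.5522 18.7868 0.0000 0.0000 0.0000
118.9900 101.3400 75.5795 37.9816 0.0000 0.0000 0.0000 0.0000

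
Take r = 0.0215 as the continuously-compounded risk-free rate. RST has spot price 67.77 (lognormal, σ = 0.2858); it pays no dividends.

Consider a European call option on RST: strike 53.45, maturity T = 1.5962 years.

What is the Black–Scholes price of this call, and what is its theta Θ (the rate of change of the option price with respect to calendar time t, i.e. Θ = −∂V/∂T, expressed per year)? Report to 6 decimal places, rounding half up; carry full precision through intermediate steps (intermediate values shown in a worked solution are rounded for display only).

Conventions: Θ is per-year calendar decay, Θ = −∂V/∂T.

σ√T = 0.2858·√1.5962 = 0.361082
d₁ = (ln(S/K) + (r+σ²/2)T) / (σ√T) = (ln(67.77/53.45) + (0.0215+0.2858²/2)·1.5962) / 0.361082 = (0.237373 + 0.099508) / 0.361082 = 0.932977
d₂ = d₁ − σ√T = 0.932977 − 0.361082 = 0.571895
e^{−rT} = 0.966264
N(d₁) = 0.824584,  N(d₂) = 0.716304
Call price V = S·N(d₁) − K·e^{−rT}·N(d₂) = 55.882071 − 36.994792 = 18.887279
φ(d₁) = (1/√(2π))·e^{−d₁²/2} = 0.258164
Θ = −S·φ(d₁)·σ/(2√T) − r·K·e^{−rT}·N(d₂) = −1.978887 − 0.795388 = -2.774275

price = 18.887279
Θ = -2.774275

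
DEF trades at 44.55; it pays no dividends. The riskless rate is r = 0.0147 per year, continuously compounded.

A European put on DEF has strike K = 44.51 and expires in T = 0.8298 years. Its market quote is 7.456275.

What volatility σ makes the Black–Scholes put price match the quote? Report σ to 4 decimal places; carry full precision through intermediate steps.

At σ = 0.4853 the Black–Scholes value reproduces the quote:
σ√T = 0.4853·√0.8298 = 0.442076
d₁ = (ln(S/K) + (r+σ²/2)T) / (σ√T) = (ln(44.55/44.51) + (0.0147+0.4853²/2)·0.8298) / 0.442076 = (0.000898 + 0.109914) / 0.442076 = 0.250663
d₂ = d₁ − σ√T = 0.250663 − 0.442076 = -0.191413
e^{−rT} = 0.987876
N(−d₁) = 0.401037,  N(−d₂) = 0.575899
V = K·e^{−rT}·N(−d₂) − S·N(−d₁) = 25.322494 − 17.866219 = 7.456275 (the quoted price), and the Black–Scholes price is strictly increasing in σ, so σ is unique

sigma = 0.4853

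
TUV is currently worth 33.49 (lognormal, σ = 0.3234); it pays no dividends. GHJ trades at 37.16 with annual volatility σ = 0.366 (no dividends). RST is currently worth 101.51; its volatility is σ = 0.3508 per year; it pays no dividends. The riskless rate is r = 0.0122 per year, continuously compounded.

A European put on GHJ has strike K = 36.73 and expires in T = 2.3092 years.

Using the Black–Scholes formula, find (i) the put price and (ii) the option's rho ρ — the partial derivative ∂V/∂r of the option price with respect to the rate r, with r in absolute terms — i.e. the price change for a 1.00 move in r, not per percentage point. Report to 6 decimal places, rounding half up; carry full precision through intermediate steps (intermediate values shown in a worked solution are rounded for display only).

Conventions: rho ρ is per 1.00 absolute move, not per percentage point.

price = 7.275984
ρ = -47.975901

σ√T = 0.366·√2.3092 = 0.556176
d₁ = (ln(S/K) + (r+σ²/2)T) / (σ√T) = (ln(37.16/36.73) + (0.0122+0.366²/2)·2.3092) / 0.556176 = (0.011639 + 0.182838) / 0.556176 = 0.349668
d₂ = d₁ − σ√T = 0.349668 − 0.556176 = -0.206507
e^{−rT} = 0.972221
N(−d₁) = 0.363294,  N(−d₂) = 0.581803
Put price V = K·e^{−rT}·N(−d₂) − S·N(−d₁) = 20.775983 − 13.500000 = 7.275984
ρ = −K·T·e^{−rT}·N(−d₂) = -47.975901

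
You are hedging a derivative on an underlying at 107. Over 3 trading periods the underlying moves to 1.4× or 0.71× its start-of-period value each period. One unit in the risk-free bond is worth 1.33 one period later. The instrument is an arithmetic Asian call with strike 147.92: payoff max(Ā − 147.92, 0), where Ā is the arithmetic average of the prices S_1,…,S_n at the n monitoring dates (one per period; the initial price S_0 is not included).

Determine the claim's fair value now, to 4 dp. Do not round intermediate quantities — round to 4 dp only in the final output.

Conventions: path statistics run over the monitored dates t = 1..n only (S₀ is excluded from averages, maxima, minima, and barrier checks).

price = 22.2714

No-arbitrage gives p* = (R−d)/(u−d) = 0.8986: enumerate every path, weight its payoff by its p*-probability, and discount by R^3.
Enumerate all 2^3 = 8 price paths (U = up ×1.4, D = down ×0.71); each path with k up-moves has probability p*^k·(1−p*)^(3−k).
DDD: Ā=56.0684, payoff=0.0000, prob=0.001044
UDD: Ā=110.5574, payoff=0.0000, prob=0.009248
DUD: Ā=85.9474, payoff=0.0000, prob=0.009248
UUD: Ā=169.4737, payoff=21.5537, prob=0.081909
DDU: Ā=68.4743, payoff=0.0000, prob=0.009248
UDU: Ā=135.0197, payoff=0.0000, prob=0.081909
DUU: Ā=110.4097, payoff=0.0000, prob=0.081909
UUU: Ā=217.7093, payoff=69.7893, prob=0.725484
Price = Σ prob·payoff / R^3 = 52.396495 / 2.352637 = 22.2714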